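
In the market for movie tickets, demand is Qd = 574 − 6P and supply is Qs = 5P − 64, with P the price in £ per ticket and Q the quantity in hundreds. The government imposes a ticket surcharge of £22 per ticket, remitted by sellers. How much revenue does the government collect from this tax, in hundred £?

Before the tax: set 574 − 6P = 5P − 64 → P* = £58, Q* = 226.
With the tax collected from sellers, supply shifts: Qs = 5(P − 22) − 64.
New equilibrium: consumers pay £68, sellers receive £46, Q = 166. (Wedge: Pb − Ps = 22.)
Revenue = t · Q = 22 · 166 = £3652.

Tax revenue = £3652 hundred.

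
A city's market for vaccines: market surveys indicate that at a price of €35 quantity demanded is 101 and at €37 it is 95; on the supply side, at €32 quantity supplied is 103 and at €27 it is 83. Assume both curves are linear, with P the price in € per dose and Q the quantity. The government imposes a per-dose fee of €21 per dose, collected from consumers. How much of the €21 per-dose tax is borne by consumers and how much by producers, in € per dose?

Consumers bear €12 per dose; producers bear €9 per dose.

Demand slope: (95 − 101)/(37 − 35) = -3, so Qd = 206 − 3P.
Supply slope: (83 − 103)/(27 − 32) = 4, so Qs = 4P − 25.
Without the tax, 206 − 3P = 4P − 25 gives 7P = 231, so P* = €33 and Q* = 107.
With the tax collected from consumers, demand (in seller-price terms) shifts: Qd = 206 − 3(P + 21).
Solving gives Q = 71 with consumers paying €45 and producers receiving €24 (the €21 wedge).
Burden on consumers: €12; on producers: €9. (They sum to €21.)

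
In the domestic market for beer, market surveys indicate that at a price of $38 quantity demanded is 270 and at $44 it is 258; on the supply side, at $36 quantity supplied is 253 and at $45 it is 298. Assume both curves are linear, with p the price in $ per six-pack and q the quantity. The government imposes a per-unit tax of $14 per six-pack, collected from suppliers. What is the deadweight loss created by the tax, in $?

Demand slope: (258 − 270)/(44 − 38) = -2, so qd = 346 − 2p.
Supply slope: (298 − 253)/(45 − 36) = 5, so qs = 5p + 73.
Without the tax, 346 − 2p = 5p + 73 gives 7p = 273, so p* = $39 and q* = 268.
With the tax collected from suppliers, supply shifts: qs = 5(p − 14) + 73.
New equilibrium: consumers pay $49, suppliers receive $35, q = 248. (Wedge: pb − ps = 14.)
Quantity falls by |ΔQ| = |268 − 248| = 20.
DWL = ½ · t · |ΔQ| = ½ · 14 · 20 = $140.

Deadweight loss = $140.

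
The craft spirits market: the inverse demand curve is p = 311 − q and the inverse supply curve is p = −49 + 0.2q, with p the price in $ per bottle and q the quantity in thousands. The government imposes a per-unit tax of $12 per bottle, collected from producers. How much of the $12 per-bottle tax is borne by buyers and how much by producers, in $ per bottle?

Rewrite in direct form: qd = 311 − p and qs = 5p + 245.
Without the tax, 311 − p = 5p + 245 gives 6p = 66, so p* = $11 and q* = 300.
With the tax collected from producers, supply shifts: qs = 5(p − 12) + 245.
New equilibrium: buyers pay $21, producers receive $9, q = 290. (Wedge: pb − ps = 12.)
Burden on buyers: $10; on producers: $2. (They sum to $12.)

Buyers bear $10 per bottle; producers bear $2 per bottle.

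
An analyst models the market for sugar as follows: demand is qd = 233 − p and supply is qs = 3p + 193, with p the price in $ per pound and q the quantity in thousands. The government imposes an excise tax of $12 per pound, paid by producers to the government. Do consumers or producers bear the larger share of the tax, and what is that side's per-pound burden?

Consumers bear the larger share: $9 per pound.

Without the tax, 233 − p = 3p + 193 gives 4p = 40, so p* = $10 and q* = 223.
With the tax collected from producers, supply shifts: qs = 3(p − 12) + 193.
New equilibrium: consumers pay $19, producers receive $7, q = 214. (Wedge: pb − ps = 12.)
Per-pound burden: consumers $9, producers $3.
Consumers take the larger share because demand is less price-elastic here (demand slope 1 vs supply slope 3).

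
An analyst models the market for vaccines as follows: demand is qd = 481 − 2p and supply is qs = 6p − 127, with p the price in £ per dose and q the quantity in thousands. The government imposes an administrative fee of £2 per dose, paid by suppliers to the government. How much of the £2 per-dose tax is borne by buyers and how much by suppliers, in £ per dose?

Before the tax: set 481 − 2p = 6p − 127 → p* = £76, q* = 329.
With the tax collected from suppliers, supply shifts: qs = 6(p − 2) − 127.
Solving gives q = 326 with buyers paying £77.5 and suppliers receiving £75.5 (the £2 wedge).
Burden on buyers: £1.5; on suppliers: £0.5. (They sum to £2.)

Buyers bear £1.5 per dose; suppliers bear £0.5 per dose.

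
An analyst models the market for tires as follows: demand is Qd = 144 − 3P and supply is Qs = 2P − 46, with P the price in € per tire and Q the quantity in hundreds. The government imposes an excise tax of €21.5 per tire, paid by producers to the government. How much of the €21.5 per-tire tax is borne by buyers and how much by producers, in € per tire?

Buyers bear €8.6 per tire; producers bear €12.9 per tire.

Before the tax: set 144 − 3P = 2P − 46 → P* = €38, Q* = 30.
With the tax collected from producers, supply shifts: Qs = 2(P − 21.5) − 46.
Solving gives Q = 4.2 with buyers paying €46.6 and producers receiving €25.1 (the €21.5 wedge).
Burden on buyers: €8.6; on producers: €12.9. (They sum to €21.5.)
The less price-elastic side of the market bears the larger share of a per-unit tax.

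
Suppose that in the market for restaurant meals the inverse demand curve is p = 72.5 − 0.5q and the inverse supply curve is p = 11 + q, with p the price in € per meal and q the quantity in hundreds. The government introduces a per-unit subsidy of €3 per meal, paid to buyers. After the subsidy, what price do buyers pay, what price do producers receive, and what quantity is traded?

Rewrite in direct form: qd = 145 − 2p and qs = p − 11.
Without the subsidy, 145 − 2p = p − 11 gives 3p = 156, so p* = €52 and q* = 41.
With a per-unit subsidy paid to buyers, each effectively pays p − 3, so demand becomes qd = 145 − 2(p − 3).
Solving gives q = 43 with buyers paying €51 and producers receiving €54 (the €3 wedge).

Buyers pay €51; producers receive €54; quantity = 43.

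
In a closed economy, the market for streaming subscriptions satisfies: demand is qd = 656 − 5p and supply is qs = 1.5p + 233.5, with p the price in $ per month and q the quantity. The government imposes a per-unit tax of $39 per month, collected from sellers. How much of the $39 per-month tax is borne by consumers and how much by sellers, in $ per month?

Consumers bear $9 per month; sellers bear $30 per month.

Without the tax, 656 − 5p = 1.5p + 233.5 gives 6.5p = 422.5, so p* = $65 and q* = 331.
With the tax collected from sellers, supply shifts: qs = 1.5(p − 39) + 233.5.
New equilibrium: consumers pay $74, sellers receive $35, q = 286. (Wedge: pb − ps = 39.)
Burden on consumers: $9; on sellers: $30. (They sum to $39.)
The less price-elastic side of the market bears the larger share of a per-unit tax.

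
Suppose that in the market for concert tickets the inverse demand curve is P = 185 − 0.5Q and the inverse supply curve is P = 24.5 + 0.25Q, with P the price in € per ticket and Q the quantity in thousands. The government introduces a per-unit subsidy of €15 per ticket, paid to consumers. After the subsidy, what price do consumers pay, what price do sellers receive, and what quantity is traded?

Inverting to Q(P) form: Qd = 370 − 2P; Qs = 4P − 98.
Without the subsidy, 370 − 2P = 4P − 98 gives 6P = 468, so P* = €78 and Q* = 214.
With a per-unit subsidy paid to consumers, each effectively pays P − 15, so demand becomes Qd = 370 − 2(P − 15).
Solving gives Q = 234 with consumers paying €68 and sellers receiving €83 (the €15 wedge).

Consumers pay €68; sellers receive €83; quantity = 234.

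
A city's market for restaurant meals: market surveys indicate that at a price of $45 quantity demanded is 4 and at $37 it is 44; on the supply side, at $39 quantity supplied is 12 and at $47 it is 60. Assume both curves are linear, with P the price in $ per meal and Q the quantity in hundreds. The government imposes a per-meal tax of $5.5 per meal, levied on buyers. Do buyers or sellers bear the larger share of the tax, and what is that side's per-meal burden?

Buyers bear the larger share: $3 per meal.

Demand slope: (44 − 4)/(37 − 45) = -5, so Qd = 229 − 5P.
Supply slope: (60 − 12)/(47 − 39) = 6, so Qs = 6P − 222.
Without the tax, 229 − 5P = 6P − 222 gives 11P = 451, so P* = $41 and Q* = 24.
With the tax collected from buyers, demand (in seller-price terms) shifts: Qd = 229 − 5(P + 5.5).
New equilibrium: buyers pay $44, sellers receive $38.5, Q = 9. (Wedge: Pb − Ps = 5.5.)
Per-meal burden: buyers $3, sellers $2.5.
Buyers take the larger share because demand is less price-elastic here (demand slope 5 vs supply slope 6).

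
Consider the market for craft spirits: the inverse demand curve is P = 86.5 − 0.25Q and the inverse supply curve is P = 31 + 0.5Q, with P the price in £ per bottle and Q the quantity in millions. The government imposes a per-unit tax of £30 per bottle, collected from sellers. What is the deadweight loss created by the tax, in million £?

Inverting to Q(P) form: Qd = 346 − 4P; Qs = 2P − 62.
Without the tax, 346 − 4P = 2P − 62 gives 6P = 408, so P* = £68 and Q* = 74.
With the tax collected from sellers, supply shifts: Qs = 2(P − 30) − 62.
Solving gives Q = 34 with buyers paying £78 and sellers receiving £48 (the £30 wedge).
Quantity falls by |ΔQ| = |74 − 34| = 40.
DWL = ½ · t · |ΔQ| = ½ · 30 · 40 = £600.

Deadweight loss = £600 million.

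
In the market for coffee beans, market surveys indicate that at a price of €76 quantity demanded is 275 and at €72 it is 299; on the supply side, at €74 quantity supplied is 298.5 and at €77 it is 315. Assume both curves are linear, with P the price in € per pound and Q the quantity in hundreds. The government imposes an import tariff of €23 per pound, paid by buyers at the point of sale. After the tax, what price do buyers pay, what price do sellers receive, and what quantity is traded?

Demand slope: (299 − 275)/(72 − 76) = -6, so Qd = 731 − 6P.
Supply slope: (315 − 298.5)/(77 − 74) = 5.5, so Qs = 5.5P − 108.5.
Without the tax, 731 − 6P = 5.5P − 108.5 gives 11.5P = 839.5, so P* = €73 and Q* = 293.
With the tax collected from buyers, demand (in seller-price terms) shifts: Qd = 731 − 6(P + 23).
New equilibrium: buyers pay €84, sellers receive €61, Q = 227. (Wedge: Pb − Ps = 23.)

Buyers pay €84; sellers receive €61; quantity = 227.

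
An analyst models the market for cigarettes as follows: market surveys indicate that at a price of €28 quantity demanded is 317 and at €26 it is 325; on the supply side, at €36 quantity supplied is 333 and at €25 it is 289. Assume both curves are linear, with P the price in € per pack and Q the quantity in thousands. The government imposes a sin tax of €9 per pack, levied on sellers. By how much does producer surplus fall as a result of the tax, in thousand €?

Producer surplus falls by €1350 thousand.

Demand slope: (325 − 317)/(26 − 28) = -4, so Qd = 429 − 4P.
Supply slope: (289 − 333)/(25 − 36) = 4, so Qs = 4P + 189.
Without the tax, 429 − 4P = 4P + 189 gives 8P = 240, so P* = €30 and Q* = 309.
With the tax collected from sellers, supply shifts: Qs = 4(P − 9) + 189.
New equilibrium: consumers pay €34.5, sellers receive €25.5, Q = 291. (Wedge: Pb − Ps = 9.)
ΔPS is the trapezoid between Q = 291 and Q = 309 of height €4.5: ½ · (309 + 291) · 4.5 = €1350.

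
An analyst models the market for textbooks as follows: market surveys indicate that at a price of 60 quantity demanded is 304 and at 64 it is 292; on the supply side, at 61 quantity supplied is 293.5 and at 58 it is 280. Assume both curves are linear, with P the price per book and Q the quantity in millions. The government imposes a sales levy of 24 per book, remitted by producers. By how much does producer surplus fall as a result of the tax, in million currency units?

Demand slope: (292 − 304)/(64 − 60) = -3, so Qd = 484 − 3P.
Supply slope: (280 − 293.5)/(58 − 61) = 4.5, so Qs = 4.5P + 19.
Without the tax, 484 − 3P = 4.5P + 19 gives 7.5P = 465, so P* = 62 and Q* = 298.
With the tax collected from producers, supply shifts: Qs = 4.5(P − 24) + 19.
Solving gives Q = 254.8 with consumers paying 76.4 and producers receiving 52.4 (the 24 wedge).
ΔPS is the trapezoid between Q = 254.8 and Q = 298 of height 9.6: ½ · (298 + 254.8) · 9.6 = 2653.44.

Producer surplus falls by 2653.44 million.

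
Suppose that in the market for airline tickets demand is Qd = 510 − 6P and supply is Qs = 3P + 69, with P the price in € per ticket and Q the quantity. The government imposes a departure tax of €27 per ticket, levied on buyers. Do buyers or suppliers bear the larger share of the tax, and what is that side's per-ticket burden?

Suppliers bear the larger share: €18 per ticket.

Before the tax: set 510 − 6P = 3P + 69 → P* = €49, Q* = 216.
With the tax collected from buyers, demand (in seller-price terms) shifts: Qd = 510 − 6(P + 27).
New equilibrium: buyers pay €58, suppliers receive €31, Q = 162. (Wedge: Pb − Ps = 27.)
Per-ticket burden: buyers €9, suppliers €18.
Suppliers take the larger share because supply is less price-elastic here (demand slope 6 vs supply slope 3).
The less price-elastic side of the market bears the larger share of a per-unit tax.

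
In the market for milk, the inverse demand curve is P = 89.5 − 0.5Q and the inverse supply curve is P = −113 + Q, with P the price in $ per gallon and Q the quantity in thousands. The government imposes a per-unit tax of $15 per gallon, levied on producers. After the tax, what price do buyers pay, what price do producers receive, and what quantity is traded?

Buyers pay $27; producers receive $12; quantity = 125.

Rewrite in direct form: Qd = 179 − 2P and Qs = P + 113.
Before the tax: set 179 − 2P = P + 113 → P* = $22, Q* = 135.
With the tax collected from producers, supply shifts: Qs = (P − 15) + 113.
New equilibrium: buyers pay $27, producers receive $12, Q = 125. (Wedge: Pb − Ps = 15.)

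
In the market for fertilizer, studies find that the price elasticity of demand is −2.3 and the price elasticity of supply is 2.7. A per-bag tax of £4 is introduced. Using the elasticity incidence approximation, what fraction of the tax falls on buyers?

Buyers' share ≈ 0.54.

Incidence ratio: buyers' share ≈ εs / (εs + |εd|) = 2.7 / (2.7 + 2.3) = 0.54.
Supply is the more elastic side, so buyers bear the larger share.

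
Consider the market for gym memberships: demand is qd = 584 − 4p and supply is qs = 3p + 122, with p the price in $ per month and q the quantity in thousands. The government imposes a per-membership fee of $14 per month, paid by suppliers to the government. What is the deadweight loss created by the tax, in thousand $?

Before the tax: set 584 − 4p = 3p + 122 → p* = $66, q* = 320.
With the tax collected from suppliers, supply shifts: qs = 3(p − 14) + 122.
New equilibrium: buyers pay $72, suppliers receive $58, q = 296. (Wedge: pb − ps = 14.)
Quantity falls by |ΔQ| = |320 − 296| = 24.
DWL = ½ · t · |ΔQ| = ½ · 14 · 24 = $168.

Deadweight loss = $168 thousand.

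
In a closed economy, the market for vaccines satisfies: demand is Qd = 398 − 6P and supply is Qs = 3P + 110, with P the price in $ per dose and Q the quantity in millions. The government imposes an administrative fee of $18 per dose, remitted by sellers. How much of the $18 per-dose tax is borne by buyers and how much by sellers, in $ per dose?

Before the tax: set 398 − 6P = 3P + 110 → P* = $32, Q* = 206.
With the tax collected from sellers, supply shifts: Qs = 3(P − 18) + 110.
New equilibrium: buyers pay $38, sellers receive $20, Q = 170. (Wedge: Pb − Ps = 18.)
Burden on buyers: $6; on sellers: $12. (They sum to $18.)
The less price-elastic side of the market bears the larger share of a per-unit tax.

Buyers bear $6 per dose; sellers bear $12 per dose.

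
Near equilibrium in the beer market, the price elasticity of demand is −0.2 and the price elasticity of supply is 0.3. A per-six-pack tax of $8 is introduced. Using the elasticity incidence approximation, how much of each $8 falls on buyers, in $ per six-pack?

Buyers bear ≈ $4.8 per six-pack.

Incidence ratio: buyers' share ≈ εs / (εs + |εd|) = 0.3 / (0.3 + 0.2) = 0.6.
So buyers bear ≈ 0.6 × $8 = $4.8; suppliers bear $3.2.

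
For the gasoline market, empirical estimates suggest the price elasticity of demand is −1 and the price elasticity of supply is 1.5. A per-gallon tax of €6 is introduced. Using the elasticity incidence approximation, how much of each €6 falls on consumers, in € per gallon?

Incidence ratio: consumers' share ≈ εs / (εs + |εd|) = 1.5 / (1.5 + 1) = 0.6.
So consumers bear ≈ 0.6 × €6 = €3.6; sellers bear €2.4.

Consumers bear ≈ €3.6 per gallon.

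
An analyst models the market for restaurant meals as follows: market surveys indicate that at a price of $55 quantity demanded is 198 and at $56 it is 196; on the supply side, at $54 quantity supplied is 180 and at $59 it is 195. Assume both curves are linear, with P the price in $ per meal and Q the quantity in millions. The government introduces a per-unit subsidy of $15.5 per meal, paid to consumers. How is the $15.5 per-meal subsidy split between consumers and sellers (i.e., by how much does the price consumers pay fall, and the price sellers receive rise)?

Demand slope: (196 − 198)/(56 − 55) = -2, so Qd = 308 − 2P.
Supply slope: (195 − 180)/(59 − 54) = 3, so Qs = 3P + 18.
Before the subsidy: set 308 − 2P = 3P + 18 → P* = $58, Q* = 192.
With a per-unit subsidy paid to consumers, each effectively pays P − 15.5, so demand becomes Qd = 308 − 2(P − 15.5).
Solving gives Q = 210.6 with consumers paying $48.7 and sellers receiving $64.2 (the $15.5 wedge).
Gain to consumers: $9.3; to sellers: $6.2. (They sum to $15.5.)

Consumers gain $9.3 per meal; sellers gain $6.2 per meal.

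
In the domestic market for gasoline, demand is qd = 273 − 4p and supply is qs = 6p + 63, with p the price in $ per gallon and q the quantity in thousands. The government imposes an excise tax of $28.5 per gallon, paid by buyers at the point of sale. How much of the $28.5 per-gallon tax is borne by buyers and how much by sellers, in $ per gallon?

Buyers bear $17.1 per gallon; sellers bear $11.4 per gallon.

Without the tax, 273 − 4p = 6p + 63 gives 10p = 210, so p* = $21 and q* = 189.
With the tax collected from buyers, demand (in seller-price terms) shifts: qd = 273 − 4(p + 28.5).
New equilibrium: buyers pay $38.1, sellers receive $9.6, q = 120.6. (Wedge: pb − ps = 28.5.)
Burden on buyers: $17.1; on sellers: $11.4. (They sum to $28.5.)
The less price-elastic side of the market bears the larger share of a per-unit tax.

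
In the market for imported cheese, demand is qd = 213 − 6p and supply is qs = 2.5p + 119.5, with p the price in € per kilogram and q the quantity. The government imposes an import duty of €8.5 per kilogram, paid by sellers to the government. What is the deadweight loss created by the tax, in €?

Before the tax: set 213 − 6p = 2.5p + 119.5 → p* = €11, q* = 147.
With the tax collected from sellers, supply shifts: qs = 2.5(p − 8.5) + 119.5.
Solving gives q = 132 with consumers paying €13.5 and sellers receiving €5 (the €8.5 wedge).
Quantity falls by |ΔQ| = |147 − 132| = 15.
DWL = ½ · t · |ΔQ| = ½ · 8.5 · 15 = €63.75.

Deadweight loss = €63.75.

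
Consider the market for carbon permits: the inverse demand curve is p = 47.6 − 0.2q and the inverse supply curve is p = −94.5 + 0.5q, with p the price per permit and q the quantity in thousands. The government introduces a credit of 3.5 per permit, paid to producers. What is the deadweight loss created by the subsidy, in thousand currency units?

Deadweight loss = 8.75 thousand.

Rewrite in direct form: qd = 238 − 5p and qs = 2p + 189.
Before the subsidy: set 238 − 5p = 2p + 189 → p* = 7, q* = 203.
With a per-unit subsidy paid to producers, each receives p + 3.5 per unit sold, so supply becomes qs = 2(p + 3.5) + 189.
New equilibrium: consumers pay 6, producers receive 9.5, q = 208. (Wedge: pb − ps = −3.5.)
Quantity rises by |ΔQ| = |203 − 208| = 5.
DWL = ½ · t · |ΔQ| = ½ · 3.5 · 5 = 8.75.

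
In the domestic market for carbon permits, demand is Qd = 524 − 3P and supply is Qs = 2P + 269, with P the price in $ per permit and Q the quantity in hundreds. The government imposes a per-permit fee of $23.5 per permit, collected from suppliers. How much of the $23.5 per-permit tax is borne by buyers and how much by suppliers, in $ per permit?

Buyers bear $9.4 per permit; suppliers bear $14.1 per permit.

Before the tax: set 524 − 3P = 2P + 269 → P* = $51, Q* = 371.
With the tax collected from suppliers, supply shifts: Qs = 2(P − 23.5) + 269.
Solving gives Q = 342.8 with buyers paying $60.4 and suppliers receiving $36.9 (the $23.5 wedge).
Burden on buyers: $9.4; on suppliers: $14.1. (They sum to $23.5.)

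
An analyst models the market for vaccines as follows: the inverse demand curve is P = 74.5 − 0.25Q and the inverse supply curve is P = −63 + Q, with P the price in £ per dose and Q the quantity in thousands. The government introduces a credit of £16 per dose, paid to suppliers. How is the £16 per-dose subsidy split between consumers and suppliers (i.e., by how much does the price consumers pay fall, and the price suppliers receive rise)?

Rewrite in direct form: Qd = 298 − 4P and Qs = P + 63.
Without the subsidy, 298 − 4P = P + 63 gives 5P = 235, so P* = £47 and Q* = 110.
With a per-unit subsidy paid to suppliers, each receives P + 16 per unit sold, so supply becomes Qs = (P + 16) + 63.
Solving gives Q = 122.8 with consumers paying £43.8 and suppliers receiving £59.8 (the £16 wedge).
Gain to consumers: £3.2; to suppliers: £12.8. (They sum to £16.)

Consumers gain £3.2 per dose; suppliers gain £12.8 per dose.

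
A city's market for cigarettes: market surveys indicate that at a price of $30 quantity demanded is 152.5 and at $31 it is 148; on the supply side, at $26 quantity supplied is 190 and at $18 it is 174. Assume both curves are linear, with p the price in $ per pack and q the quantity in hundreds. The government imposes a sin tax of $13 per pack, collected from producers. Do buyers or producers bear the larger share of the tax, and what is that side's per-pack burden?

Demand slope: (148 − 152.5)/(31 − 30) = -4.5, so qd = 287.5 − 4.5p.
Supply slope: (174 − 190)/(18 − 26) = 2, so qs = 2p + 138.
Without the tax, 287.5 − 4.5p = 2p + 138 gives 6.5p = 149.5, so p* = $23 and q* = 184.
With the tax collected from producers, supply shifts: qs = 2(p − 13) + 138.
Solving gives q = 166 with buyers paying $27 and producers receiving $14 (the $13 wedge).
Per-pack burden: buyers $4, producers $9.
Producers take the larger share because supply is less price-elastic here (demand slope 4.5 vs supply slope 2).

Producers bear the larger share: $9 per pack.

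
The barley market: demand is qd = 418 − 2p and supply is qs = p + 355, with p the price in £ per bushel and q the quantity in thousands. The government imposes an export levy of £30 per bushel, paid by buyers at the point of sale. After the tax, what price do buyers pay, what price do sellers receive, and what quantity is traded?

Buyers pay £31; sellers receive £1; quantity = 356.

Before the tax: set 418 − 2p = p + 355 → p* = £21, q* = 376.
With the tax collected from buyers, demand (in seller-price terms) shifts: qd = 418 − 2(p + 30).
New equilibrium: buyers pay £31, sellers receive £1, q = 356. (Wedge: pb − ps = 30.)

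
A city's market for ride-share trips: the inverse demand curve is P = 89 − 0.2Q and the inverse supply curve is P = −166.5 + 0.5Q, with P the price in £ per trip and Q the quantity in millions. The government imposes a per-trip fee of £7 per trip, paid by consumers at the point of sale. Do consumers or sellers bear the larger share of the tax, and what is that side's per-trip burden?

Inverting to Q(P) form: Qd = 445 − 5P; Qs = 2P + 333.
Without the tax, 445 − 5P = 2P + 333 gives 7P = 112, so P* = £16 and Q* = 365.
With the tax collected from consumers, demand (in seller-price terms) shifts: Qd = 445 − 5(P + 7).
Solving gives Q = 355 with consumers paying £18 and sellers receiving £11 (the £7 wedge).
Per-trip burden: consumers £2, sellers £5.
Sellers take the larger share because supply is less price-elastic here (demand slope 5 vs supply slope 2).
The less price-elastic side of the market bears the larger share of a per-unit tax.

Sellers bear the larger share: £5 per trip.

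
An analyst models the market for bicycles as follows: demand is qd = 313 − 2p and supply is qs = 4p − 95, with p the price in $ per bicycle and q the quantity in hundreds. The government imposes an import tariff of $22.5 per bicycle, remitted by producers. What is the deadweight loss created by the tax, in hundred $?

Without the tax, 313 − 2p = 4p − 95 gives 6p = 408, so p* = $68 and q* = 177.
With the tax collected from producers, supply shifts: qs = 4(p − 22.5) − 95.
Solving gives q = 147 with consumers paying $83 and producers receiving $60.5 (the $22.5 wedge).
Quantity falls by |ΔQ| = |177 − 147| = 30.
DWL = ½ · t · |ΔQ| = ½ · 22.5 · 30 = $337.5.

Deadweight loss = $337.5 hundred.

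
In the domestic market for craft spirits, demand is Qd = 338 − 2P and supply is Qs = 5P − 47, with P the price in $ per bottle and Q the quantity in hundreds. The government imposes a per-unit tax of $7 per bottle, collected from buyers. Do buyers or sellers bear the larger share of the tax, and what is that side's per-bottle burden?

Buyers bear the larger share: $5 per bottle.

Before the tax: set 338 − 2P = 5P − 47 → P* = $55, Q* = 228.
With the tax collected from buyers, demand (in seller-price terms) shifts: Qd = 338 − 2(P + 7).
New equilibrium: buyers pay $60, sellers receive $53, Q = 218. (Wedge: Pb − Ps = 7.)
Per-bottle burden: buyers $5, sellers $2.
Buyers take the larger share because demand is less price-elastic here (demand slope 2 vs supply slope 5).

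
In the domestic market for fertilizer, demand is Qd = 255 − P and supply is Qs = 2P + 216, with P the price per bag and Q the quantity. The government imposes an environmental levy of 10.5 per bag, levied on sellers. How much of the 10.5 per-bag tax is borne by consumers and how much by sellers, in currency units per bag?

Without the tax, 255 − P = 2P + 216 gives 3P = 39, so P* = 13 and Q* = 242.
With the tax collected from sellers, supply shifts: Qs = 2(P − 10.5) + 216.
Solving gives Q = 235 with consumers paying 20 and sellers receiving 9.5 (the 10.5 wedge).
Burden on consumers: 7; on sellers: 3.5. (They sum to 10.5.)

Consumers bear 7 per bag; sellers bear 3.5 per bag.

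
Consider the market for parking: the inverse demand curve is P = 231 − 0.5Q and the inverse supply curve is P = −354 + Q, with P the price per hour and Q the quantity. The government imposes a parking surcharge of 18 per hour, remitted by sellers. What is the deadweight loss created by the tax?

Deadweight loss = 108.

Rewrite in direct form: Qd = 462 − 2P and Qs = P + 354.
Without the tax, 462 − 2P = P + 354 gives 3P = 108, so P* = 36 and Q* = 390.
With the tax collected from sellers, supply shifts: Qs = (P − 18) + 354.
New equilibrium: buyers pay 42, sellers receive 24, Q = 378. (Wedge: Pb − Ps = 18.)
Quantity falls by |ΔQ| = |390 − 378| = 12.
DWL = ½ · t · |ΔQ| = ½ · 18 · 12 = 108.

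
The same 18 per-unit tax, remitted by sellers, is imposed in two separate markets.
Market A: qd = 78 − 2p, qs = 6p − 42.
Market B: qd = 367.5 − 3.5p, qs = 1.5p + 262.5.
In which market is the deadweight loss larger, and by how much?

Market A, by 72.9.

Market A: pre-tax p* = 15, q* = 48; post-tax q = 21; deadweight loss = 243.
Market B: pre-tax p* = 21, q* = 294; post-tax q = 275.1; deadweight loss = 170.1.
Difference: 243 vs 170.1 → market A is larger by 72.9.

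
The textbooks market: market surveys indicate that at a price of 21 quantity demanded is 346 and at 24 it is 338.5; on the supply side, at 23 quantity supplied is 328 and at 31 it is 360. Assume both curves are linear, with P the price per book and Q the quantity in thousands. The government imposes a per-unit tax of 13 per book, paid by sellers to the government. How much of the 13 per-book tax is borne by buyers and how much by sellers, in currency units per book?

Buyers bear 8 per book; sellers bear 5 per book.

Demand slope: (338.5 − 346)/(24 − 21) = -2.5, so Qd = 398.5 − 2.5P.
Supply slope: (360 − 328)/(31 − 23) = 4, so Qs = 4P + 236.
Before the tax: set 398.5 − 2.5P = 4P + 236 → P* = 25, Q* = 336.
With the tax collected from sellers, supply shifts: Qs = 4(P − 13) + 236.
Solving gives Q = 316 with buyers paying 33 and sellers receiving 20 (the 13 wedge).
Burden on buyers: 8; on sellers: 5. (They sum to 13.)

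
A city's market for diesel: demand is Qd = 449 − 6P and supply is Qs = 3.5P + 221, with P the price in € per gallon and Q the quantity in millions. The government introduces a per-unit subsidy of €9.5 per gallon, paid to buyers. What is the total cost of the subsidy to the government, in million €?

Without the subsidy, 449 − 6P = 3.5P + 221 gives 9.5P = 228, so P* = €24 and Q* = 305.
With a per-unit subsidy paid to buyers, each effectively pays P − 9.5, so demand becomes Qd = 449 − 6(P − 9.5).
Solving gives Q = 326 with buyers paying €20.5 and producers receiving €30 (the €9.5 wedge).
Outlay = t · Q = 9.5 · 326 = €3097.

Government outlay = €3097 million.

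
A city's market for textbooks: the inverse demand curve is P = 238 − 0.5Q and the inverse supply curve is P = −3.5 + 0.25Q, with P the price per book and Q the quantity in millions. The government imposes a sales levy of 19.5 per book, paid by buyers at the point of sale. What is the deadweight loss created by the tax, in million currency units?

Inverting to Q(P) form: Qd = 476 − 2P; Qs = 4P + 14.
Without the tax, 476 − 2P = 4P + 14 gives 6P = 462, so P* = 77 and Q* = 322.
With the tax collected from buyers, demand (in seller-price terms) shifts: Qd = 476 − 2(P + 19.5).
Solving gives Q = 296 with buyers paying 90 and producers receiving 70.5 (the 19.5 wedge).
Quantity falls by |ΔQ| = |322 − 296| = 26.
DWL = ½ · t · |ΔQ| = ½ · 19.5 · 26 = 253.5.

Deadweight loss = 253.5 million.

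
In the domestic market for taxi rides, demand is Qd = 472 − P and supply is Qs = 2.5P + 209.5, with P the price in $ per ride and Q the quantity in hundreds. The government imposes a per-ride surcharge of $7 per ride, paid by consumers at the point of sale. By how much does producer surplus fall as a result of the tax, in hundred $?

Without the tax, 472 − P = 2.5P + 209.5 gives 3.5P = 262.5, so P* = $75 and Q* = 397.
With the tax collected from consumers, demand (in seller-price terms) shifts: Qd = 472 − (P + 7).
New equilibrium: consumers pay $80, suppliers receive $73, Q = 392. (Wedge: Pb − Ps = 7.)
ΔPS is the trapezoid between Q = 392 and Q = 397 of height $2: ½ · (397 + 392) · 2 = $789.

Producer surplus falls by $789 hundred.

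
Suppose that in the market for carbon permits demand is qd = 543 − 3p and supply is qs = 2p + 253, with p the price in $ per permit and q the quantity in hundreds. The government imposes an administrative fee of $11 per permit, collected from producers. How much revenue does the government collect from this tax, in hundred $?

Without the tax, 543 − 3p = 2p + 253 gives 5p = 290, so p* = $58 and q* = 369.
With the tax collected from producers, supply shifts: qs = 2(p − 11) + 253.
New equilibrium: buyers pay $62.4, producers receive $51.4, q = 355.8. (Wedge: pb − ps = 11.)
Revenue = t · Q = 11 · 355.8 = $3913.8.

Tax revenue = $3913.8 hundred.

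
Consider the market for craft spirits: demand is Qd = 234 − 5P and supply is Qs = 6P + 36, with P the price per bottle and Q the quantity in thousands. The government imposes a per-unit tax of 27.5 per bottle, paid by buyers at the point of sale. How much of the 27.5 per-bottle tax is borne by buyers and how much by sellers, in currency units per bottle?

Without the tax, 234 − 5P = 6P + 36 gives 11P = 198, so P* = 18 and Q* = 144.
With the tax collected from buyers, demand (in seller-price terms) shifts: Qd = 234 − 5(P + 27.5).
Solving gives Q = 69 with buyers paying 33 and sellers receiving 5.5 (the 27.5 wedge).
Burden on buyers: 15; on sellers: 12.5. (They sum to 27.5.)

Buyers bear 15 per bottle; sellers bear 12.5 per bottle.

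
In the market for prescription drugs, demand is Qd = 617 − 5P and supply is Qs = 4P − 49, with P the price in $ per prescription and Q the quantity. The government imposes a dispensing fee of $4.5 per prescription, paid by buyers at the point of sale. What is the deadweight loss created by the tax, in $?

Deadweight loss = $22.5.

Before the tax: set 617 − 5P = 4P − 49 → P* = $74, Q* = 247.
With the tax collected from buyers, demand (in seller-price terms) shifts: Qd = 617 − 5(P + 4.5).
New equilibrium: buyers pay $76, sellers receive $71.5, Q = 237. (Wedge: Pb − Ps = 4.5.)
Quantity falls by |ΔQ| = |247 − 237| = 10.
DWL = ½ · t · |ΔQ| = ½ · 4.5 · 10 = $22.5.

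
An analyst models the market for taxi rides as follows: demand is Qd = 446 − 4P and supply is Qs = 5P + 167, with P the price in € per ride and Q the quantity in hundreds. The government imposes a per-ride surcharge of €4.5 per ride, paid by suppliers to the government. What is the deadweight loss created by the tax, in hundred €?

Without the tax, 446 − 4P = 5P + 167 gives 9P = 279, so P* = €31 and Q* = 322.
With the tax collected from suppliers, supply shifts: Qs = 5(P − 4.5) + 167.
New equilibrium: buyers pay €33.5, suppliers receive €29, Q = 312. (Wedge: Pb − Ps = 4.5.)
Quantity falls by |ΔQ| = |322 − 312| = 10.
DWL = ½ · t · |ΔQ| = ½ · 4.5 · 10 = €22.5.

Deadweight loss = €22.5 hundred.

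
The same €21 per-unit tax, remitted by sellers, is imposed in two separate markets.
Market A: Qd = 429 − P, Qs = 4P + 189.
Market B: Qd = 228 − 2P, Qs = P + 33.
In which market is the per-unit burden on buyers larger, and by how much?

Market A, by €9.8.

Market A: pre-tax P* = €48, Q* = 381; post-tax Q = 364.2; per-unit burden on buyers = €16.8.
Market B: pre-tax P* = €65, Q* = 98; post-tax Q = 84; per-unit burden on buyers = €7.
Difference: €16.8 vs €7 → market A is larger by €9.8.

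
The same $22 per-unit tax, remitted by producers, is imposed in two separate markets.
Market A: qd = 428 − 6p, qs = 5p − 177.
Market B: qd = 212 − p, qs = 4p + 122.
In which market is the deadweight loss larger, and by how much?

Market A: pre-tax p* = $55, q* = 98; post-tax q = 38; deadweight loss = $660.
Market B: pre-tax p* = $18, q* = 194; post-tax q = 176.4; deadweight loss = $193.6.
Difference: $660 vs $193.6 → market A is larger by $466.4.

Market A, by $466.4.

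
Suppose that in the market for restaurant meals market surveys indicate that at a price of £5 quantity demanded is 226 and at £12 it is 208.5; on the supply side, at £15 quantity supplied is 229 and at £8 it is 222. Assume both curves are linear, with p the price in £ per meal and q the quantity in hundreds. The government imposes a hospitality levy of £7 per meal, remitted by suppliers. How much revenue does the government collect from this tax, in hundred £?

Demand slope: (208.5 − 226)/(12 − 5) = -2.5, so qd = 238.5 − 2.5p.
Supply slope: (222 − 229)/(8 − 15) = 1, so qs = p + 214.
Before the tax: set 238.5 − 2.5p = p + 214 → p* = £7, q* = 221.
With the tax collected from suppliers, supply shifts: qs = (p − 7) + 214.
New equilibrium: buyers pay £9, suppliers receive £2, q = 216. (Wedge: pb − ps = 7.)
Revenue = t · Q = 7 · 216 = £1512.

Tax revenue = £1512 hundred.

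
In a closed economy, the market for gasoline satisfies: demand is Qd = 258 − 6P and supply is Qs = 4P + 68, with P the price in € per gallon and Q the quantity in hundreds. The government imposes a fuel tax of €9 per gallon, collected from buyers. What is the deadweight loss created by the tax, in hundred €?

Before the tax: set 258 − 6P = 4P + 68 → P* = €19, Q* = 144.
With the tax collected from buyers, demand (in seller-price terms) shifts: Qd = 258 − 6(P + 9).
Solving gives Q = 122.4 with buyers paying €22.6 and suppliers receiving €13.6 (the €9 wedge).
Quantity falls by |ΔQ| = |144 − 122.4| = 21.6.
DWL = ½ · t · |ΔQ| = ½ · 9 · 21.6 = €97.2.

Deadweight loss = €97.2 hundred.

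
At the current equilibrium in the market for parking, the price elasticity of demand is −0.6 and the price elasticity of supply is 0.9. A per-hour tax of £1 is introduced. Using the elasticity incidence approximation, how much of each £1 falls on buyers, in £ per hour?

Buyers bear ≈ £0.6 per hour.

Incidence ratio: buyers' share ≈ εs / (εs + |εd|) = 0.9 / (0.9 + 0.6) = 0.6.
So buyers bear ≈ 0.6 × £1 = £0.6; producers bear £0.4.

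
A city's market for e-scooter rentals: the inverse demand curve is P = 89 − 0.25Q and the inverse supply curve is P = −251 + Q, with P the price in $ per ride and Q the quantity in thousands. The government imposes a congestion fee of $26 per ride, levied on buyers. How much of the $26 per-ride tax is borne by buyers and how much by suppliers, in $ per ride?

Buyers bear $5.2 per ride; suppliers bear $20.8 per ride.

Inverting to Q(P) form: Qd = 356 − 4P; Qs = P + 251.
Before the tax: set 356 − 4P = P + 251 → P* = $21, Q* = 272.
With the tax collected from buyers, demand (in seller-price terms) shifts: Qd = 356 − 4(P + 26).
New equilibrium: buyers pay $26.2, suppliers receive $0.2, Q = 251.2. (Wedge: Pb − Ps = 26.)
Burden on buyers: $5.2; on suppliers: $20.8. (They sum to $26.)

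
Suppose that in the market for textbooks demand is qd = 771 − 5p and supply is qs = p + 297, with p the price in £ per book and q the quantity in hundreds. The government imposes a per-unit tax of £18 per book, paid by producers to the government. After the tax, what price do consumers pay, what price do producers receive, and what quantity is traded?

Consumers pay £82; producers receive £64; quantity = 361.

Before the tax: set 771 − 5p = p + 297 → p* = £79, q* = 376.
With the tax collected from producers, supply shifts: qs = (p − 18) + 297.
New equilibrium: consumers pay £82, producers receive £64, q = 361. (Wedge: pb − ps = 18.)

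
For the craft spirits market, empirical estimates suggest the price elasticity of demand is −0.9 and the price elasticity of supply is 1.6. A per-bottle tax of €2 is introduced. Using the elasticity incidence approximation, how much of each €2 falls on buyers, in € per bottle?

Buyers bear ≈ €1.28 per bottle.

Incidence ratio: buyers' share ≈ εs / (εs + |εd|) = 1.6 / (1.6 + 0.9) = 0.64.
So buyers bear ≈ 0.64 × €2 = €1.28; sellers bear €0.72.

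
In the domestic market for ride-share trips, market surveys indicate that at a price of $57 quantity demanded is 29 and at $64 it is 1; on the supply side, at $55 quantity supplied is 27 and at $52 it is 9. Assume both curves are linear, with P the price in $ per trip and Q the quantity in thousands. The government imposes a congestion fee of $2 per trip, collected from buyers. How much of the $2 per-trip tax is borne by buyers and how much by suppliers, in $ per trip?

Demand slope: (1 − 29)/(64 − 57) = -4, so Qd = 257 − 4P.
Supply slope: (9 − 27)/(52 − 55) = 6, so Qs = 6P − 303.
Before the tax: set 257 − 4P = 6P − 303 → P* = $56, Q* = 33.
With the tax collected from buyers, demand (in seller-price terms) shifts: Qd = 257 − 4(P + 2).
New equilibrium: buyers pay $57.2, suppliers receive $55.2, Q = 28.2. (Wedge: Pb − Ps = 2.)
Burden on buyers: $1.2; on suppliers: $0.8. (They sum to $2.)
The less price-elastic side of the market bears the larger share of a per-unit tax.

Buyers bear $1.2 per trip; suppliers bear $0.8 per trip.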